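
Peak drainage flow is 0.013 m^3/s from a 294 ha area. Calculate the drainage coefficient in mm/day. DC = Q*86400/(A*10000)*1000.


DC = Q * 86400 / (A * 10000) * 1000
DC = 0.013 * 86400 / (294 * 10000) * 1000
DC = 1123200.0000 / 2940000

0.3820 mm/day


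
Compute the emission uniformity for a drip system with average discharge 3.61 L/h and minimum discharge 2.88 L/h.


EU = (q_min/q_avg)*100 = (2.88/3.61)*100 = 79.7784%

79.7784 %


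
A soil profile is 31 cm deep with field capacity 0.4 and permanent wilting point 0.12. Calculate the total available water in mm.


AWC = (FC - PWP) * d * 10
AWC = (0.4 - 0.12) * 31 * 10
AWC = 0.2800 * 31 * 10

86.8000 mm


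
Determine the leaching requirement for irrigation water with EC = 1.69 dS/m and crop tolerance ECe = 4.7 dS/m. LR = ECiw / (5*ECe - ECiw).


LR = ECiw / (5*ECe - ECiw)
LR = 1.69 / (5*4.7 - 1.69)
LR = 1.69 / 21.8100

0.0775


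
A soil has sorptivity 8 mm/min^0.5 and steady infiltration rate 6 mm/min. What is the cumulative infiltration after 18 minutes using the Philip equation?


F = S*sqrt(t) + A*t
F = 8*sqrt(18) + 6*18
F = 8*4.242641 + 108

141.9411 mm


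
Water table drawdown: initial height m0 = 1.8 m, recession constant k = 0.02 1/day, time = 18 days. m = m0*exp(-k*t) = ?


m = m0 * exp(-k*t)
m = 1.8 * exp(-0.02 * 18)
m = 1.8 * exp(-0.3600)

1.2558 m


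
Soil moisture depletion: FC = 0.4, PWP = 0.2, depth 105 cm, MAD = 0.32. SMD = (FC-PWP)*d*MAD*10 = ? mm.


SMD = (FC - PWP) * d * MAD * 10
SMD = (0.4 - 0.2) * 105 * 0.32 * 10
SMD = 0.2000 * 105 * 0.32 * 10

67.2000 mm


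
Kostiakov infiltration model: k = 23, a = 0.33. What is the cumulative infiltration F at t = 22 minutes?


F = k * t^a = 23 * 22^0.33
F = 23 * 2.773317

63.7863 mm


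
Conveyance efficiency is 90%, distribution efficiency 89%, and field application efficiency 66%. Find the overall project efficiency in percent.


Ec = 0.9, Eb = 0.89, Ea = 0.66
E = 0.9 * 0.89 * 0.66 * 100 = 52.8660%

52.8660 %


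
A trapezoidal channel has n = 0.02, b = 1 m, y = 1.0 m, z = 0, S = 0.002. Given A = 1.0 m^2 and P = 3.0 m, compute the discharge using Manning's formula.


R = A/P = 1.0/3.0 = 0.333333
Q = (1/0.02) * 1.0 * 0.333333^(2/3) * 0.002^0.5

1.0750 m^3/s


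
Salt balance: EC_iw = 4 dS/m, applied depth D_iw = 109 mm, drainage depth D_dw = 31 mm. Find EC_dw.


EC_dw = EC_iw * D_iw / D_dw
EC_dw = 4 * 109 / 31
EC_dw = 436 / 31

14.0645 dS/m


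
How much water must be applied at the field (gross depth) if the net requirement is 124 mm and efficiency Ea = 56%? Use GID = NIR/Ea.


Ea = 56% = 0.56
GID = NIR / Ea = 124 / 0.56 = 221.4286 mm

221.4286 mm


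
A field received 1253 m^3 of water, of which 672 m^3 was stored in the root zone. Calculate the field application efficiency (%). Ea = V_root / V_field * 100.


Ea = V_root / V_field * 100 = 672 / 1253 * 100 = 53.6313%

53.6313 %


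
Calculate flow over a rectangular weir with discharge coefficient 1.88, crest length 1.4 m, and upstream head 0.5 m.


Q = C * L * H^(3/2) = 1.88 * 1.4 * 0.5^1.5 = 1.88 * 1.4 * 0.353553

0.9306 m^3/s


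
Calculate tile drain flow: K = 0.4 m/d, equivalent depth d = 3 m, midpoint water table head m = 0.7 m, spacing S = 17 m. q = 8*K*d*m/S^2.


q = 8*K*d*m/S^2
q = 8*0.4*3*0.7/17^2
q = 6.7200 / 289

0.0233 m/d


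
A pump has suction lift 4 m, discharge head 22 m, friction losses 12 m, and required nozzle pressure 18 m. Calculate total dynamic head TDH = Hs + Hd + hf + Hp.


TDH = Hs + Hd + hf + Hp = 4 + 22 + 12 + 18 = 56

56 m


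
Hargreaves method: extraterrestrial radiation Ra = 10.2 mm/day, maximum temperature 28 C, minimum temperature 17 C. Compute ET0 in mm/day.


Tmean = (Tmax + Tmin)/2 = (28 + 17)/2 = 22.5
ET0 = 0.0023 * 10.2 * (22.5 + 17.8) * sqrt(28 - 17)
ET0 = 0.0023 * 10.2 * 40.3 * 3.316625

3.1357 mm/day


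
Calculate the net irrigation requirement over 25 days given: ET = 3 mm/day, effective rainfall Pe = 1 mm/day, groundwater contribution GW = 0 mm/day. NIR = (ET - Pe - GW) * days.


Daily deficit = ET - Pe - GW = 3 - 1 - 0 = 2 mm/day
NIR = 2 * 25 = 50 mm

50.0000 mm


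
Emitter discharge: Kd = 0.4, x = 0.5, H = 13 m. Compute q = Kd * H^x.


q = Kd * H^x = 0.4 * 13^0.5 = 0.4 * 3.605551

1.4422 L/h


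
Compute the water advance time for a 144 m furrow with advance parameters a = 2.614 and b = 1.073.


t = (L/a)^(1/b)
t = (144/2.614)^(1/1.073)
t = 55.087988^(1/1.073)

41.9379 min


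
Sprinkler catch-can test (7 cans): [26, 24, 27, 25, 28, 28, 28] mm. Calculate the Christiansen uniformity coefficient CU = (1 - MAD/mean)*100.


mean = 26.571429 mm
MAD = 1.346939 mm
CU = (1 - 1.346939/26.571429)*100

94.9309 %


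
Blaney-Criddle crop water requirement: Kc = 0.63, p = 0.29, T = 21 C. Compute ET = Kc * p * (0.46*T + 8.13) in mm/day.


ET = Kc * p * (0.46*T + 8.13)
ET = 0.63 * 0.29 * (0.46*21 + 8.13)
ET = 0.63 * 0.29 * 17.7900

3.2502 mm/day


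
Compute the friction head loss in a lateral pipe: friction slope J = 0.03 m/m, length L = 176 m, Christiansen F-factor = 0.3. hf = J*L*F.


hf = J * L * F = 0.03 * 176 * 0.3 = 1.5840 m

1.5840 m


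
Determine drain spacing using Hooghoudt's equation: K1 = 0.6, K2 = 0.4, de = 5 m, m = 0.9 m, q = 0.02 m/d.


S^2 = 8*K2*de*m/q + 4*K1*m^2/q
S^2 = 8*0.4*5*0.9/0.02 + 4*0.6*0.9^2/0.02
S = sqrt(817.2000)

28.5867 m


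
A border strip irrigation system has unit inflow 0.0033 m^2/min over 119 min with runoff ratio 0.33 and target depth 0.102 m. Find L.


L = q*t/((1+r)*Z)
L = 0.0033*119/((1+0.33)*0.102)
L = 0.3927/0.13566

2.8947 m


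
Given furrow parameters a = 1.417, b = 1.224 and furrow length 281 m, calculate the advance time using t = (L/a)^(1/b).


t = (L/a)^(1/b)
t = (281/1.417)^(1/1.224)
t = 198.306281^(1/1.224)

75.3198 min


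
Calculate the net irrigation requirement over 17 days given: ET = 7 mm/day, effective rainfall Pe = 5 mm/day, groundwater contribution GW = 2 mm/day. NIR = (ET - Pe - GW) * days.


Daily deficit = ET - Pe - GW = 7 - 5 - 2 = 0 mm/day
NIR = 0 * 17 = 0 mm

0 mm


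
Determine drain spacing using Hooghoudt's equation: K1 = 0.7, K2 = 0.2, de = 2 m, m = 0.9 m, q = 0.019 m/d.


S^2 = 8*K2*de*m/q + 4*K1*m^2/q
S^2 = 8*0.2*2*0.9/0.019 + 4*0.7*0.9^2/0.019
S = sqrt(270.9474)

16.4605 m


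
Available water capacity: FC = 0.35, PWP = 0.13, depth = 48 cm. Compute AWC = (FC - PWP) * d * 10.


AWC = (FC - PWP) * d * 10
AWC = (0.35 - 0.13) * 48 * 10
AWC = 0.2200 * 48 * 10

105.6000 mm


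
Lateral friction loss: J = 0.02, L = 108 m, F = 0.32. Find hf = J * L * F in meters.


hf = J * L * F = 0.02 * 108 * 0.32 = 0.6912 m

0.6912 m


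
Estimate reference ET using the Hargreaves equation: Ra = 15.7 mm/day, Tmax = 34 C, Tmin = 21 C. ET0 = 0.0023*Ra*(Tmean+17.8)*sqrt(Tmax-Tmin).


Tmean = (Tmax + Tmin)/2 = (34 + 21)/2 = 27.5
ET0 = 0.0023 * 15.7 * (27.5 + 17.8) * sqrt(34 - 21)
ET0 = 0.0023 * 15.7 * 45.3 * 3.605551

5.8979 mm/day


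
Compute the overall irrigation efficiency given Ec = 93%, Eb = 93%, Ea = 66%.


Ec = 0.93, Eb = 0.93, Ea = 0.66
E = 0.93 * 0.93 * 0.66 * 100 = 57.0834%

57.0834 %


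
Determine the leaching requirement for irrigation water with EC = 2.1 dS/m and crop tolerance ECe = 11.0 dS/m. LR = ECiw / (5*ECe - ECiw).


LR = ECiw / (5*ECe - ECiw)
LR = 2.1 / (5*11.0 - 2.1)
LR = 2.1 / 52.9000

0.0397


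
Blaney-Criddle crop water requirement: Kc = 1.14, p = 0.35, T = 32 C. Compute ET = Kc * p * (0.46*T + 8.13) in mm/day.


ET = Kc * p * (0.46*T + 8.13)
ET = 1.14 * 0.35 * (0.46*32 + 8.13)
ET = 1.14 * 0.35 * 22.8500

9.1172 mm/day


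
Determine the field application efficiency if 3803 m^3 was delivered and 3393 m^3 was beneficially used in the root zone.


Ea = V_root / V_field * 100 = 3393 / 3803 * 100 = 89.2190%

89.2190 %


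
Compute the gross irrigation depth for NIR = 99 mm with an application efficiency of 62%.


Ea = 62% = 0.62
GID = NIR / Ea = 99 / 0.62 = 159.6774 mm

159.6774 mm


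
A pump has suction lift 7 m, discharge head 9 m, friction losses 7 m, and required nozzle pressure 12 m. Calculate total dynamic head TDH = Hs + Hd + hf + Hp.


TDH = Hs + Hd + hf + Hp = 7 + 9 + 7 + 12 = 35

35 m


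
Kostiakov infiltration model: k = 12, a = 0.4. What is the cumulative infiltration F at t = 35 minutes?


F = k * t^a = 12 * 35^0.4
F = 12 * 4.145980

49.7518 mm


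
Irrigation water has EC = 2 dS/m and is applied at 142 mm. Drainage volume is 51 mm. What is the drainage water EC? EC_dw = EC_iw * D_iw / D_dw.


EC_dw = EC_iw * D_iw / D_dw
EC_dw = 2 * 142 / 51
EC_dw = 284 / 51

5.5686 dS/m


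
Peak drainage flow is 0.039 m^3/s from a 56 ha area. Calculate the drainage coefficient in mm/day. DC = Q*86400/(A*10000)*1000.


DC = Q * 86400 / (A * 10000) * 1000
DC = 0.039 * 86400 / (56 * 10000) * 1000
DC = 3369600.0000 / 560000

6.0171 mm/day


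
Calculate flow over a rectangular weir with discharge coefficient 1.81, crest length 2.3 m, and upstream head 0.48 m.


Q = C * L * H^(3/2) = 1.81 * 2.3 * 0.48^1.5 = 1.81 * 2.3 * 0.332554

1.3844 m^3/s


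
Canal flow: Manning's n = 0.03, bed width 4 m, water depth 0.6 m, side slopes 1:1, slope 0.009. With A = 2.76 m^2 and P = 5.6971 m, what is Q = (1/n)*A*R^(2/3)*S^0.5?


R = A/P = 2.76/5.6971 = 0.484457
Q = (1/0.03) * 2.76 * 0.484457^(2/3) * 0.009^0.5

5.3837 m^3/s


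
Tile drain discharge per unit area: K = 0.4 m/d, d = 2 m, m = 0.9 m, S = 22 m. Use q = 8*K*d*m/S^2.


q = 8*K*d*m/S^2
q = 8*0.4*2*0.9/22^2
q = 5.7600 / 484

0.0119 m/d


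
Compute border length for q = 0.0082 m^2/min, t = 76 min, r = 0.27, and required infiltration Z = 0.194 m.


L = q*t/((1+r)*Z)
L = 0.0082*76/((1+0.27)*0.194)
L = 0.6232/0.24638

2.5294 m


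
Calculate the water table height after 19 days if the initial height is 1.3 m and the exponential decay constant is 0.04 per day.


m = m0 * exp(-k*t)
m = 1.3 * exp(-0.04 * 19)
m = 1.3 * exp(-0.7600)

0.6080 m


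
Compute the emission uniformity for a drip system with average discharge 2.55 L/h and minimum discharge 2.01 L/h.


EU = (q_min/q_avg)*100 = (2.01/2.55)*100 = 78.8235%

78.8235 %


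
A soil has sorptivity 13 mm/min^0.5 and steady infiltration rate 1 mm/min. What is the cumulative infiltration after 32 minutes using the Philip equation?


F = S*sqrt(t) + A*t
F = 13*sqrt(32) + 1*32
F = 13*5.656854 + 32

105.5391 mm


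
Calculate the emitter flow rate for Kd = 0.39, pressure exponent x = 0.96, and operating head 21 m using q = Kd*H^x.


q = Kd * H^x = 0.39 * 21^0.96 = 0.39 * 18.592189

7.2510 L/h


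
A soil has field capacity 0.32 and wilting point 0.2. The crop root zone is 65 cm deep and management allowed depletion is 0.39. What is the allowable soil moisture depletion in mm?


SMD = (FC - PWP) * d * MAD * 10
SMD = (0.32 - 0.2) * 65 * 0.39 * 10
SMD = 0.1200 * 65 * 0.39 * 10

30.4200 mm


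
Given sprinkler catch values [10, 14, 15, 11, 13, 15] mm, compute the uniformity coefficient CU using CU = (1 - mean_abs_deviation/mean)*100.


mean = 13.000000 mm
MAD = 1.666667 mm
CU = (1 - 1.666667/13.000000)*100

87.1795 %


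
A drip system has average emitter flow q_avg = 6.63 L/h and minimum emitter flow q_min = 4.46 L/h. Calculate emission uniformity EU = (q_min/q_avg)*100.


EU = (q_min/q_avg)*100 = (4.46/6.63)*100 = 67.2700%

67.2700 %


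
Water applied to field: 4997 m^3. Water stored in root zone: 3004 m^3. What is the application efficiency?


Ea = V_root / V_field * 100 = 3004 / 4997 * 100 = 60.1161%

60.1161 %


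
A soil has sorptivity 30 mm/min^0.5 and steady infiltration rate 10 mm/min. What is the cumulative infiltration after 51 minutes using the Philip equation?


F = S*sqrt(t) + A*t
F = 30*sqrt(51) + 10*51
F = 30*7.141428 + 510

724.2428 mm


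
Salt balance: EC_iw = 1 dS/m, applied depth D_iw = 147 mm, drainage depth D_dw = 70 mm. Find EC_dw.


EC_dw = EC_iw * D_iw / D_dw
EC_dw = 1 * 147 / 70
EC_dw = 147 / 70

2.1000 dS/m


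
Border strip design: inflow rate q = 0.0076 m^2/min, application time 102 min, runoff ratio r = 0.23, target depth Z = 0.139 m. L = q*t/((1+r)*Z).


L = q*t/((1+r)*Z)
L = 0.0076*102/((1+0.23)*0.139)
L = 0.7752/0.17097

4.5341 m


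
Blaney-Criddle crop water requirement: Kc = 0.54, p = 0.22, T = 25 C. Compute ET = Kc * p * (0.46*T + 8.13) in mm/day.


ET = Kc * p * (0.46*T + 8.13)
ET = 0.54 * 0.22 * (0.46*25 + 8.13)
ET = 0.54 * 0.22 * 19.6300

2.3320 mm/day


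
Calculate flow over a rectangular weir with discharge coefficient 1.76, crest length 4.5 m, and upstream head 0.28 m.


Q = C * L * H^(3/2) = 1.76 * 4.5 * 0.28^1.5 = 1.76 * 4.5 * 0.148162

1.1734 m^3/s


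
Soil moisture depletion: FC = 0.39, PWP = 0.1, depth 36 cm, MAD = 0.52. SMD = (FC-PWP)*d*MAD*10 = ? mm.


SMD = (FC - PWP) * d * MAD * 10
SMD = (0.39 - 0.1) * 36 * 0.52 * 10
SMD = 0.2900 * 36 * 0.52 * 10

54.2880 mm


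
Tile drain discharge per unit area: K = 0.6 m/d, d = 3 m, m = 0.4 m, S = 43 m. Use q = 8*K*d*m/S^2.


q = 8*K*d*m/S^2
q = 8*0.6*3*0.4/43^2
q = 5.7600 / 1849

0.0031 m/d


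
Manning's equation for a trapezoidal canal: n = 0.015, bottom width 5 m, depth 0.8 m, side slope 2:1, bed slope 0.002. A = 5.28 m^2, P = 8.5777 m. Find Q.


R = A/P = 5.28/8.5777 = 0.615550
Q = (1/0.015) * 5.28 * 0.615550^(2/3) * 0.002^0.5

11.3911 m^3/s


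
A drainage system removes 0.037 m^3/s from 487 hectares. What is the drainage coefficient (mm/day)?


DC = Q * 86400 / (A * 10000) * 1000
DC = 0.037 * 86400 / (487 * 10000) * 1000
DC = 3196800.0000 / 4870000

0.6564 mm/day


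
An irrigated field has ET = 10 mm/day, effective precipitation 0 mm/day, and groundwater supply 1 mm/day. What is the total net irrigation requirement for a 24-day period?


Daily deficit = ET - Pe - GW = 10 - 0 - 1 = 9 mm/day
NIR = 9 * 24 = 216 mm

216.0000 mm


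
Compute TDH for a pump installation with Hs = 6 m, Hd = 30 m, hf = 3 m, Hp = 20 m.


TDH = Hs + Hd + hf + Hp = 6 + 30 + 3 + 20 = 59

59 m


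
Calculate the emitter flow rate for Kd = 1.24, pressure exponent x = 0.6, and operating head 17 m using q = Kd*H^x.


q = Kd * H^x = 1.24 * 17^0.6 = 1.24 * 5.473553

6.7872 L/h


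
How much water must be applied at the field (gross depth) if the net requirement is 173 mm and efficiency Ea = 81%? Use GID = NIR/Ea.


Ea = 81% = 0.81
GID = NIR / Ea = 173 / 0.81 = 213.5802 mm

213.5802 mm


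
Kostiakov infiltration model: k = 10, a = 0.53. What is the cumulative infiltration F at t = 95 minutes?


F = k * t^a = 10 * 95^0.53
F = 10 * 11.173610

111.7361 mm


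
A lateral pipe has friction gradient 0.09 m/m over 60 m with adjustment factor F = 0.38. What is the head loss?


hf = J * L * F = 0.09 * 60 * 0.38 = 2.0520 m

2.0520 m


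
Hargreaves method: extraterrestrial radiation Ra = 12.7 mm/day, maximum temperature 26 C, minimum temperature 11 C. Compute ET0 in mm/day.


Tmean = (Tmax + Tmin)/2 = (26 + 11)/2 = 18.5
ET0 = 0.0023 * 12.7 * (18.5 + 17.8) * sqrt(26 - 11)
ET0 = 0.0023 * 12.7 * 36.3 * 3.872983

4.1066 mm/day


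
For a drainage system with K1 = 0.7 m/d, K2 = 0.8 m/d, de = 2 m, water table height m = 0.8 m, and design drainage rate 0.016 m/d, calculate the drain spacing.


S^2 = 8*K2*de*m/q + 4*K1*m^2/q
S^2 = 8*0.8*2*0.8/0.016 + 4*0.7*0.8^2/0.016
S = sqrt(752.0000)

27.4226 m


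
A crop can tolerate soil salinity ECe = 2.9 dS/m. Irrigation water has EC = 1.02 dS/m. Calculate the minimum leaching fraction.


LR = ECiw / (5*ECe - ECiw)
LR = 1.02 / (5*2.9 - 1.02)
LR = 1.02 / 13.4800

0.0757


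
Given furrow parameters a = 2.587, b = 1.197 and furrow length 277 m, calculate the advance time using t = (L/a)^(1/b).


t = (L/a)^(1/b)
t = (277/2.587)^(1/1.197)
t = 107.073831^(1/1.197)

49.6183 min


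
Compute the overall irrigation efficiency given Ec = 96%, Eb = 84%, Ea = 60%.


Ec = 0.96, Eb = 0.84, Ea = 0.6
E = 0.96 * 0.84 * 0.6 * 100 = 48.3840%

48.3840 %


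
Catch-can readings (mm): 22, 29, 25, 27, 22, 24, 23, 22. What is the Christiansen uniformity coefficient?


mean = 24.250000 mm
MAD = 2.062500 mm
CU = (1 - 2.062500/24.250000)*100

91.4948 %


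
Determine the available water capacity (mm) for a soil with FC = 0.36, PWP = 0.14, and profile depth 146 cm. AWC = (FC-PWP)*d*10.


AWC = (FC - PWP) * d * 10
AWC = (0.36 - 0.14) * 146 * 10
AWC = 0.2200 * 146 * 10

321.2000 mm


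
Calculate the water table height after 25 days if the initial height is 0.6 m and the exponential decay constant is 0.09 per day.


m = m0 * exp(-k*t)
m = 0.6 * exp(-0.09 * 25)
m = 0.6 * exp(-2.2500)

0.0632 m


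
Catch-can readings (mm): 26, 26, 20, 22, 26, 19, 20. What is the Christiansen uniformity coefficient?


mean = 22.714286 mm
MAD = 2.816327 mm
CU = (1 - 2.816327/22.714286)*100

87.6011 %


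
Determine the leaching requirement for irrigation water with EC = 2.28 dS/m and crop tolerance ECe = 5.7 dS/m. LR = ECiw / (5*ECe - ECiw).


LR = ECiw / (5*ECe - ECiw)
LR = 2.28 / (5*5.7 - 2.28)
LR = 2.28 / 26.2200

0.0870


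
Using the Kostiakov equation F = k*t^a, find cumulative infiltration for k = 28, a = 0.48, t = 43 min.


F = k * t^a = 28 * 43^0.48
F = 28 * 6.082258

170.3032 mm


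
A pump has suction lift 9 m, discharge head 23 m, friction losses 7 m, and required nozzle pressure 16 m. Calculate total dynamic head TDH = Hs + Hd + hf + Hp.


TDH = Hs + Hd + hf + Hp = 9 + 23 + 7 + 16 = 55

55 m


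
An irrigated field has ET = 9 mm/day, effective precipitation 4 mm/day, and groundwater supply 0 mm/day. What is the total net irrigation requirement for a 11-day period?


Daily deficit = ET - Pe - GW = 9 - 4 - 0 = 5 mm/day
NIR = 5 * 11 = 55 mm

55.0000 mm


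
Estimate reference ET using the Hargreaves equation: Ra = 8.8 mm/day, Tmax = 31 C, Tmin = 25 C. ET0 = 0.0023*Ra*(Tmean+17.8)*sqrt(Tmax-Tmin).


Tmean = (Tmax + Tmin)/2 = (31 + 25)/2 = 28.0
ET0 = 0.0023 * 8.8 * (28.0 + 17.8) * sqrt(31 - 25)
ET0 = 0.0023 * 8.8 * 45.8 * 2.449490

2.2707 mm/day


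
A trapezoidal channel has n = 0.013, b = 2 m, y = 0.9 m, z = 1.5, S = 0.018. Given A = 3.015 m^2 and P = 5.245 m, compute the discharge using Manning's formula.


R = A/P = 3.015/5.245 = 0.574833
Q = (1/0.013) * 3.015 * 0.574833^(2/3) * 0.018^0.5

21.5117 m^3/s


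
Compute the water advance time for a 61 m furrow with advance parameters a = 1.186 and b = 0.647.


t = (L/a)^(1/b)
t = (61/1.186)^(1/0.647)
t = 51.433390^(1/0.647)

441.4607 min


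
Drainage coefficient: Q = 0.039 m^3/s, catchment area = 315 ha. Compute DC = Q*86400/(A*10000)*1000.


DC = Q * 86400 / (A * 10000) * 1000
DC = 0.039 * 86400 / (315 * 10000) * 1000
DC = 3369600.0000 / 3150000

1.0697 mm/day


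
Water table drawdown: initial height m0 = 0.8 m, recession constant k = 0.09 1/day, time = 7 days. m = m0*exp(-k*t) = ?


m = m0 * exp(-k*t)
m = 0.8 * exp(-0.09 * 7)
m = 0.8 * exp(-0.6300)

0.4261 m


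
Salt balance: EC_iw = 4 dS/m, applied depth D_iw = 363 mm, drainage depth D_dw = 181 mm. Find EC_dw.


EC_dw = EC_iw * D_iw / D_dw
EC_dw = 4 * 363 / 181
EC_dw = 1452 / 181

8.0221 dS/m


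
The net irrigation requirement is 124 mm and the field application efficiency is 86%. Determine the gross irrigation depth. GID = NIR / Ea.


Ea = 86% = 0.86
GID = NIR / Ea = 124 / 0.86 = 144.1860 mm

144.1860 mm


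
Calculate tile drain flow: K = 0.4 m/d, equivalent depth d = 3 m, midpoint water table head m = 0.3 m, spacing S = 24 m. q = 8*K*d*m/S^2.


q = 8*K*d*m/S^2
q = 8*0.4*3*0.3/24^2
q = 2.8800 / 576

0.0050 m/d


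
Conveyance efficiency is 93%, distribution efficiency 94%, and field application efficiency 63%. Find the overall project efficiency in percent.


Ec = 0.93, Eb = 0.94, Ea = 0.63
E = 0.93 * 0.94 * 0.63 * 100 = 55.0746%

55.0746 %


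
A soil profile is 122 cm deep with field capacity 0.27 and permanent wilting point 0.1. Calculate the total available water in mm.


AWC = (FC - PWP) * d * 10
AWC = (0.27 - 0.1) * 122 * 10
AWC = 0.1700 * 122 * 10

207.4000 mm


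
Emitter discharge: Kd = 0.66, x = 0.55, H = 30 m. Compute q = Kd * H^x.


q = Kd * H^x = 0.66 * 30^0.55 = 0.66 * 6.492571

4.2851 L/h


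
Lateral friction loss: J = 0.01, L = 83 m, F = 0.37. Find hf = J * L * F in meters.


hf = J * L * F = 0.01 * 83 * 0.37 = 0.3071 m

0.3071 m


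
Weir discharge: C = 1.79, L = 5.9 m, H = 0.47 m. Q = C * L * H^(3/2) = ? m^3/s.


Q = C * L * H^(3/2) = 1.79 * 5.9 * 0.47^1.5 = 1.79 * 5.9 * 0.322216

3.4029 m^3/s


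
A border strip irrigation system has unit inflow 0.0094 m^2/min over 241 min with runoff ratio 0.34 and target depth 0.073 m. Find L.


L = q*t/((1+r)*Z)
L = 0.0094*241/((1+0.34)*0.073)
L = 2.2654/0.09782

23.1589 m


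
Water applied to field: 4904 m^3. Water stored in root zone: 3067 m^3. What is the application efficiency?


Ea = V_root / V_field * 100 = 3067 / 4904 * 100 = 62.5408%

62.5408 %


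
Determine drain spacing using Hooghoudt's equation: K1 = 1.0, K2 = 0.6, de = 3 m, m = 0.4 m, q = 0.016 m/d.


S^2 = 8*K2*de*m/q + 4*K1*m^2/q
S^2 = 8*0.6*3*0.4/0.016 + 4*1.0*0.4^2/0.016
S = sqrt(400.0000)

20.0000 m


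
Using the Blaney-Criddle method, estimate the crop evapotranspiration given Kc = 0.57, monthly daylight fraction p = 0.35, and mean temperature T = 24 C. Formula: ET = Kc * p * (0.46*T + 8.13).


ET = Kc * p * (0.46*T + 8.13)
ET = 0.57 * 0.35 * (0.46*24 + 8.13)
ET = 0.57 * 0.35 * 19.1700

3.8244 mm/day


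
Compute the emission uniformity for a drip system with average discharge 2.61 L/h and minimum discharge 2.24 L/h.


EU = (q_min/q_avg)*100 = (2.24/2.61)*100 = 85.8238%

85.8238 %


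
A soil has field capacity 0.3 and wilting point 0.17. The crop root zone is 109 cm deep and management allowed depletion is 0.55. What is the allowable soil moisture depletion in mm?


SMD = (FC - PWP) * d * MAD * 10
SMD = (0.3 - 0.17) * 109 * 0.55 * 10
SMD = 0.1300 * 109 * 0.55 * 10

77.9350 mm


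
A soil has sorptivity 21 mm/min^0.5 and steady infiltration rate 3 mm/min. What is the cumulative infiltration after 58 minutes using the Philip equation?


F = S*sqrt(t) + A*t
F = 21*sqrt(58) + 3*58
F = 21*7.615773 + 174

333.9312 mm


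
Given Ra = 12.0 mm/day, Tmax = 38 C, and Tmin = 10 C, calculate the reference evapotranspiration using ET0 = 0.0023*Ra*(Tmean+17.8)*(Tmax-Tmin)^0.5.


Tmean = (Tmax + Tmin)/2 = (38 + 10)/2 = 24.0
ET0 = 0.0023 * 12.0 * (24.0 + 17.8) * sqrt(38 - 10)
ET0 = 0.0023 * 12.0 * 41.8 * 5.291503

6.1047 mm/day


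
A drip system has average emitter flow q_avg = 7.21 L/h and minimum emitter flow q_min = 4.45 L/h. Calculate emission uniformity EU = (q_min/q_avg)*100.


EU = (q_min/q_avg)*100 = (4.45/7.21)*100 = 61.7198%

61.7198 %


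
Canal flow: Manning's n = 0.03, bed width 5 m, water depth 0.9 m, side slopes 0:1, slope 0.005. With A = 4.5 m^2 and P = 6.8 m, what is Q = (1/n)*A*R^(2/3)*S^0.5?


R = A/P = 4.5/6.8 = 0.661765
Q = (1/0.03) * 4.5 * 0.661765^(2/3) * 0.005^0.5

8.0546 m^3/s


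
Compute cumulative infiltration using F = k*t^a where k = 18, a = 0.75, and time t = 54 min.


F = k * t^a = 18 * 54^0.75
F = 18 * 19.920275

358.5650 mm


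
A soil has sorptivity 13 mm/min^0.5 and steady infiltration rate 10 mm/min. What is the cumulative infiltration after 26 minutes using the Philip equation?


F = S*sqrt(t) + A*t
F = 13*sqrt(26) + 10*26
F = 13*5.099020 + 260

326.2873 mm


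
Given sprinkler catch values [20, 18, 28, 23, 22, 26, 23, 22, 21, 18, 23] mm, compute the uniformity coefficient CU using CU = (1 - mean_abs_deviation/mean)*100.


mean = 22.181818 mm
MAD = 2.198347 mm
CU = (1 - 2.198347/22.181818)*100

90.0894 %


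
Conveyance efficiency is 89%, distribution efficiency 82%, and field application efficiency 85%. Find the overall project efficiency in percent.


Ec = 0.89, Eb = 0.82, Ea = 0.85
E = 0.89 * 0.82 * 0.85 * 100 = 62.0330%

62.0330 %


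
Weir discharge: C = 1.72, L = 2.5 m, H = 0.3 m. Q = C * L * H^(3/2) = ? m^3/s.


Q = C * L * H^(3/2) = 1.72 * 2.5 * 0.3^1.5 = 1.72 * 2.5 * 0.164317

0.7066 m^3/s


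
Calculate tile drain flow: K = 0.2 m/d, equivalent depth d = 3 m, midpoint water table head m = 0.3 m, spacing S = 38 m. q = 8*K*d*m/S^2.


q = 8*K*d*m/S^2
q = 8*0.2*3*0.3/38^2
q = 1.4400 / 1444

9.9723e-04 m/d


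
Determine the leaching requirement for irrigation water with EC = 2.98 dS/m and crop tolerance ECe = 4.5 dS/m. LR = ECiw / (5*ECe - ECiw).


LR = ECiw / (5*ECe - ECiw)
LR = 2.98 / (5*4.5 - 2.98)
LR = 2.98 / 19.5200

0.1527


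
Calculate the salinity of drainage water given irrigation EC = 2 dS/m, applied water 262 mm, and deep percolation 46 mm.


EC_dw = EC_iw * D_iw / D_dw
EC_dw = 2 * 262 / 46
EC_dw = 524 / 46

11.3913 dS/m


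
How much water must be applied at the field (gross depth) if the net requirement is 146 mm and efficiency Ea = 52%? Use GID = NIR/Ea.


Ea = 52% = 0.52
GID = NIR / Ea = 146 / 0.52 = 280.7692 mm

280.7692 mm


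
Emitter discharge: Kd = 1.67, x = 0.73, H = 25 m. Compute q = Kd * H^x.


q = Kd * H^x = 1.67 * 25^0.73 = 1.67 * 10.483256

17.5070 L/h


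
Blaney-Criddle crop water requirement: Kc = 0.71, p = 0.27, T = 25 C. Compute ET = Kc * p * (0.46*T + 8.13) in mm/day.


ET = Kc * p * (0.46*T + 8.13)
ET = 0.71 * 0.27 * (0.46*25 + 8.13)
ET = 0.71 * 0.27 * 19.6300

3.7631 mm/day


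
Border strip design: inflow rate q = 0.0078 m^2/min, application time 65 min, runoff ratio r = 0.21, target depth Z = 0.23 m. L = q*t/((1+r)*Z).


L = q*t/((1+r)*Z)
L = 0.0078*65/((1+0.21)*0.23)
L = 0.507/0.2783

1.8218 m


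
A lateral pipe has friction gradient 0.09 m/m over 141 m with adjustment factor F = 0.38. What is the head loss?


hf = J * L * F = 0.09 * 141 * 0.38 = 4.8222 m

4.8222 m


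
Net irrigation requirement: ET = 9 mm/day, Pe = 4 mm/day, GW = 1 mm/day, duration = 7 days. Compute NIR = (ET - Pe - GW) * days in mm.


Daily deficit = ET - Pe - GW = 9 - 4 - 1 = 4 mm/day
NIR = 4 * 7 = 28 mm

28.0000 mm


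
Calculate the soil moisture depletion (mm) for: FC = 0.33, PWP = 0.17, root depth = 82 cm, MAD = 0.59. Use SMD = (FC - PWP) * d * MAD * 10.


SMD = (FC - PWP) * d * MAD * 10
SMD = (0.33 - 0.17) * 82 * 0.59 * 10
SMD = 0.1600 * 82 * 0.59 * 10

77.4080 mm


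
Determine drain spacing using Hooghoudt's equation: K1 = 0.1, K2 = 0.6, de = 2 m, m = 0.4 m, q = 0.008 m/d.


S^2 = 8*K2*de*m/q + 4*K1*m^2/q
S^2 = 8*0.6*2*0.4/0.008 + 4*0.1*0.4^2/0.008
S = sqrt(488.0000)

22.0907 m


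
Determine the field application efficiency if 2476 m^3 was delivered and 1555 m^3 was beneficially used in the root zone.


Ea = V_root / V_field * 100 = 1555 / 2476 * 100 = 62.8029%

62.8029 %


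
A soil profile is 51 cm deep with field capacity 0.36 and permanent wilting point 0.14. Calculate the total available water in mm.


AWC = (FC - PWP) * d * 10
AWC = (0.36 - 0.14) * 51 * 10
AWC = 0.2200 * 51 * 10

112.2000 mm


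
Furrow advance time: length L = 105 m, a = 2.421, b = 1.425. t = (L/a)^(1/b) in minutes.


t = (L/a)^(1/b)
t = (105/2.421)^(1/1.425)
t = 43.370508^(1/1.425)

14.0899 min


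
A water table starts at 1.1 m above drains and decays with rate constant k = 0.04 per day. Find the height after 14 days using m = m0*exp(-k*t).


m = m0 * exp(-k*t)
m = 1.1 * exp(-0.04 * 14)
m = 1.1 * exp(-0.5600)

0.6283 m


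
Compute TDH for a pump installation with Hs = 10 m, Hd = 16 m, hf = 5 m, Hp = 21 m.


TDH = Hs + Hd + hf + Hp = 10 + 16 + 5 + 21 = 52

52 m


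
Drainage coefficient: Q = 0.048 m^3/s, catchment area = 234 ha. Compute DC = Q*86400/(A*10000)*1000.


DC = Q * 86400 / (A * 10000) * 1000
DC = 0.048 * 86400 / (234 * 10000) * 1000
DC = 4147200.0000 / 2340000

1.7723 mm/day


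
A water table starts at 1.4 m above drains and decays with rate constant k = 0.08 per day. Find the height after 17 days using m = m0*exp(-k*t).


m = m0 * exp(-k*t)
m = 1.4 * exp(-0.08 * 17)
m = 1.4 * exp(-1.3600)

0.3593 m


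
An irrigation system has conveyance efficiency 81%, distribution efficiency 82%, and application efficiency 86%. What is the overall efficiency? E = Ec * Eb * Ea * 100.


Ec = 0.81, Eb = 0.82, Ea = 0.86
E = 0.81 * 0.82 * 0.86 * 100 = 57.1212%

57.1212 %


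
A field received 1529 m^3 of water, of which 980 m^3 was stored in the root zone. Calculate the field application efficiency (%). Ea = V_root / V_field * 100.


Ea = V_root / V_field * 100 = 980 / 1529 * 100 = 64.0942%

64.0942 %


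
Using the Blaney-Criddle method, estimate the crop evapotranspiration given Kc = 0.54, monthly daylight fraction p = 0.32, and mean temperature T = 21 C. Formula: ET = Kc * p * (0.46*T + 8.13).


ET = Kc * p * (0.46*T + 8.13)
ET = 0.54 * 0.32 * (0.46*21 + 8.13)
ET = 0.54 * 0.32 * 17.7900

3.0741 mm/day


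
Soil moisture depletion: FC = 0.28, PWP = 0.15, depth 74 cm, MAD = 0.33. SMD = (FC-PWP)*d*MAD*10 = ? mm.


SMD = (FC - PWP) * d * MAD * 10
SMD = (0.28 - 0.15) * 74 * 0.33 * 10
SMD = 0.1300 * 74 * 0.33 * 10

31.7460 mm


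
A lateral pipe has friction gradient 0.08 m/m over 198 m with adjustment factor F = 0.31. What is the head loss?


hf = J * L * F = 0.08 * 198 * 0.31 = 4.9104 m

4.9104 m


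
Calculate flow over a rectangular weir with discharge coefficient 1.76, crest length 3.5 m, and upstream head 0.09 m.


Q = C * L * H^(3/2) = 1.76 * 3.5 * 0.09^1.5 = 1.76 * 3.5 * 0.027000

0.1663 m^3/s


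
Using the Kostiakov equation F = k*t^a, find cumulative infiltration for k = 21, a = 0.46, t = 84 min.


F = k * t^a = 21 * 84^0.46
F = 21 * 7.676592

161.2084 mm


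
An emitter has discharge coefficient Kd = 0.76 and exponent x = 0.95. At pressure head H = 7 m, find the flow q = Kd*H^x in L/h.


q = Kd * H^x = 0.76 * 7^0.95 = 0.76 * 6.351015

4.8268 L/h


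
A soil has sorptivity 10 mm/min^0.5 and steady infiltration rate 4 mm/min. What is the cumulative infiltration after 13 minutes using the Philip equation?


F = S*sqrt(t) + A*t
F = 10*sqrt(13) + 4*13
F = 10*3.605551 + 52

88.0555 mm


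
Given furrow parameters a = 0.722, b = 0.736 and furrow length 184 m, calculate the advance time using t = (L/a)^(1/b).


t = (L/a)^(1/b)
t = (184/0.722)^(1/0.736)
t = 254.847645^(1/0.736)

1859.5293 min


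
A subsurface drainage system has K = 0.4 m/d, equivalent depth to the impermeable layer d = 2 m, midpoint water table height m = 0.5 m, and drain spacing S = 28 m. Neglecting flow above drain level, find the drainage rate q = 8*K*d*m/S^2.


q = 8*K*d*m/S^2
q = 8*0.4*2*0.5/28^2
q = 3.2000 / 784

0.0041 m/d


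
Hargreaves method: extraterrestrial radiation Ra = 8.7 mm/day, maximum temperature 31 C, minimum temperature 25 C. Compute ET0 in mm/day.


Tmean = (Tmax + Tmin)/2 = (31 + 25)/2 = 28.0
ET0 = 0.0023 * 8.7 * (28.0 + 17.8) * sqrt(31 - 25)
ET0 = 0.0023 * 8.7 * 45.8 * 2.449490

2.2449 mm/day


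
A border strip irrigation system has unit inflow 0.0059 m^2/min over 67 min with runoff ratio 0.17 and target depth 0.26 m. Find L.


L = q*t/((1+r)*Z)
L = 0.0059*67/((1+0.17)*0.26)
L = 0.3953/0.3042

1.2995 m


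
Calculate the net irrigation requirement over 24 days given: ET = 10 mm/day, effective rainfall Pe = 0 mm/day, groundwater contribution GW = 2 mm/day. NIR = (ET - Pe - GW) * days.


Daily deficit = ET - Pe - GW = 10 - 0 - 2 = 8 mm/day
NIR = 8 * 24 = 192 mm

192.0000 mm


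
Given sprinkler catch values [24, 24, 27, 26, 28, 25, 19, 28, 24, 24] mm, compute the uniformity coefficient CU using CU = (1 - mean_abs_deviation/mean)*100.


mean = 24.900000 mm
MAD = 1.900000 mm
CU = (1 - 1.900000/24.900000)*100

92.3695 %


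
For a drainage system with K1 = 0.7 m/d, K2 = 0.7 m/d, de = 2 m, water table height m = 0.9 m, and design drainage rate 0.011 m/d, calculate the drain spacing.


S^2 = 8*K2*de*m/q + 4*K1*m^2/q
S^2 = 8*0.7*2*0.9/0.011 + 4*0.7*0.9^2/0.011
S = sqrt(1122.5455)

33.5044 m


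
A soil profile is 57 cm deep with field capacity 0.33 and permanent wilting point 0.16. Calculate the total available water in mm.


AWC = (FC - PWP) * d * 10
AWC = (0.33 - 0.16) * 57 * 10
AWC = 0.1700 * 57 * 10

96.9000 mm


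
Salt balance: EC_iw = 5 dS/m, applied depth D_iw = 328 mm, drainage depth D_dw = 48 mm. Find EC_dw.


EC_dw = EC_iw * D_iw / D_dw
EC_dw = 5 * 328 / 48
EC_dw = 1640 / 48

34.1667 dS/m


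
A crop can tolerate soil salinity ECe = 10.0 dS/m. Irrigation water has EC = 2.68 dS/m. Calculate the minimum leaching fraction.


LR = ECiw / (5*ECe - ECiw)
LR = 2.68 / (5*10.0 - 2.68)
LR = 2.68 / 47.3200

0.0566


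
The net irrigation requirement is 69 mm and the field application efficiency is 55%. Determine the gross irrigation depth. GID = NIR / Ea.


Ea = 55% = 0.55
GID = NIR / Ea = 69 / 0.55 = 125.4545 mm

125.4545 mm


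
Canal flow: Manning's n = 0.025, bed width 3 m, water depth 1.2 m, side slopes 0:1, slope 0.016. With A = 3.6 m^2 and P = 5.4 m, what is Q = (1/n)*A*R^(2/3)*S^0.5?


R = A/P = 3.6/5.4 = 0.666667
Q = (1/0.025) * 3.6 * 0.666667^(2/3) * 0.016^0.5

13.9004 m^3/s


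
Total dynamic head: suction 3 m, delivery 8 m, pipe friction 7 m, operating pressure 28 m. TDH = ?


TDH = Hs + Hd + hf + Hp = 3 + 8 + 7 + 28 = 46

46 m


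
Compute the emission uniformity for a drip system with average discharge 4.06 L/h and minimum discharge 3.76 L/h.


EU = (q_min/q_avg)*100 = (3.76/4.06)*100 = 92.6108%

92.6108 %


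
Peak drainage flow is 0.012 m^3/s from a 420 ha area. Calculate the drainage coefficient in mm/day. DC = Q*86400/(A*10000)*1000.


DC = Q * 86400 / (A * 10000) * 1000
DC = 0.012 * 86400 / (420 * 10000) * 1000
DC = 1036800.0000 / 4200000

0.2469 mm/day


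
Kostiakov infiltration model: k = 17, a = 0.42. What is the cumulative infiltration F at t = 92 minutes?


F = k * t^a = 17 * 92^0.42
F = 17 * 6.680222

113.5638 mm


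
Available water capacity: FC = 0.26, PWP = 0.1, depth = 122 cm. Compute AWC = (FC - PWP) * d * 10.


AWC = (FC - PWP) * d * 10
AWC = (0.26 - 0.1) * 122 * 10
AWC = 0.1600 * 122 * 10

195.2000 mm


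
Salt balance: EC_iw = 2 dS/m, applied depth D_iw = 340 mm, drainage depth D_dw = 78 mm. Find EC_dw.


EC_dw = EC_iw * D_iw / D_dw
EC_dw = 2 * 340 / 78
EC_dw = 680 / 78

8.7179 dS/m


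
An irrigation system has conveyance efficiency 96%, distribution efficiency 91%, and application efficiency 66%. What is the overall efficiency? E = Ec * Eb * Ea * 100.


Ec = 0.96, Eb = 0.91, Ea = 0.66
E = 0.96 * 0.91 * 0.66 * 100 = 57.6576%

57.6576 %


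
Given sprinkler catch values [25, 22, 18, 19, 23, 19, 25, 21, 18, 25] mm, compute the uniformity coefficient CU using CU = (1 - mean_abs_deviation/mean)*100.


mean = 21.500000 mm
MAD = 2.500000 mm
CU = (1 - 2.500000/21.500000)*100

88.3721 %


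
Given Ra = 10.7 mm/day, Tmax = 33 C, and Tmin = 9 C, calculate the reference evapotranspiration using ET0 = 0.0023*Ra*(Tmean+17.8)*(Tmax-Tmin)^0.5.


Tmean = (Tmax + Tmin)/2 = (33 + 9)/2 = 21.0
ET0 = 0.0023 * 10.7 * (21.0 + 17.8) * sqrt(33 - 9)
ET0 = 0.0023 * 10.7 * 38.8 * 4.898979

4.6779 mm/day


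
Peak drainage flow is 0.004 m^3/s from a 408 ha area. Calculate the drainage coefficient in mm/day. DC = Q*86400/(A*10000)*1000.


DC = Q * 86400 / (A * 10000) * 1000
DC = 0.004 * 86400 / (408 * 10000) * 1000
DC = 345600.0000 / 4080000

0.0847 mm/day


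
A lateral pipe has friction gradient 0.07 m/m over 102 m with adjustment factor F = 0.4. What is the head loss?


hf = J * L * F = 0.07 * 102 * 0.4 = 2.8560 m

2.8560 m


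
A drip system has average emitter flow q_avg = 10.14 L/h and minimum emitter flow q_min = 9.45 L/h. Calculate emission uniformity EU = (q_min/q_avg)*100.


EU = (q_min/q_avg)*100 = (9.45/10.14)*100 = 93.1953%

93.1953 %


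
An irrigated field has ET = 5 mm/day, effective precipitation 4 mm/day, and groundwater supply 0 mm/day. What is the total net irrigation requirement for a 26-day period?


Daily deficit = ET - Pe - GW = 5 - 4 - 0 = 1 mm/day
NIR = 1 * 26 = 26 mm

26.0000 mm


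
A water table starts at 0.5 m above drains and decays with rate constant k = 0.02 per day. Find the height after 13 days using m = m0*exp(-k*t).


m = m0 * exp(-k*t)
m = 0.5 * exp(-0.02 * 13)
m = 0.5 * exp(-0.2600)

0.3855 m


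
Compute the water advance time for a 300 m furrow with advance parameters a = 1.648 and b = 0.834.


t = (L/a)^(1/b)
t = (300/1.648)^(1/0.834)
t = 182.038835^(1/0.834)

512.8954 min


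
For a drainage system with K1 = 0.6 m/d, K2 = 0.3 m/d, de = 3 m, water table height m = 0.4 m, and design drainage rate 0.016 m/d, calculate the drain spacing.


S^2 = 8*K2*de*m/q + 4*K1*m^2/q
S^2 = 8*0.3*3*0.4/0.016 + 4*0.6*0.4^2/0.016
S = sqrt(204.0000)

14.2829 m


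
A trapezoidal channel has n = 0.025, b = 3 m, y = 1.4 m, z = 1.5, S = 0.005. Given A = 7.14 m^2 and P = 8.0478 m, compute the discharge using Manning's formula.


R = A/P = 7.14/8.0478 = 0.887199
Q = (1/0.025) * 7.14 * 0.887199^(2/3) * 0.005^0.5

18.6462 m^3/s


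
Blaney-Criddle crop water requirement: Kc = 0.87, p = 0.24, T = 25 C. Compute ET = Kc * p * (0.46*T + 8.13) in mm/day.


ET = Kc * p * (0.46*T + 8.13)
ET = 0.87 * 0.24 * (0.46*25 + 8.13)
ET = 0.87 * 0.24 * 19.6300

4.0987 mm/day


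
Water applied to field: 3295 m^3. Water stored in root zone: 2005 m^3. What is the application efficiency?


Ea = V_root / V_field * 100 = 2005 / 3295 * 100 = 60.8498%

60.8498 %


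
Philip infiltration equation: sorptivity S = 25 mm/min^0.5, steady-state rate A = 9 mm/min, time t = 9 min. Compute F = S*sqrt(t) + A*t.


F = S*sqrt(t) + A*t
F = 25*sqrt(9) + 9*9
F = 25*3.000000 + 81

156.0000 mm


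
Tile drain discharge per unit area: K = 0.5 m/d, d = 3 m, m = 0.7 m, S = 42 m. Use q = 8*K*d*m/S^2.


q = 8*K*d*m/S^2
q = 8*0.5*3*0.7/42^2
q = 8.4000 / 1764

0.0048 m/d


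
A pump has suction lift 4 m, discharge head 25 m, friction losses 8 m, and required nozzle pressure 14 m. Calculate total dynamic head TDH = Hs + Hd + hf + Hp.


TDH = Hs + Hd + hf + Hp = 4 + 25 + 8 + 14 = 51

51 m


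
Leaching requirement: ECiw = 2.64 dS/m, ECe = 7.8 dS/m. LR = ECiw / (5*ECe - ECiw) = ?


LR = ECiw / (5*ECe - ECiw)
LR = 2.64 / (5*7.8 - 2.64)
LR = 2.64 / 36.3600

0.0726


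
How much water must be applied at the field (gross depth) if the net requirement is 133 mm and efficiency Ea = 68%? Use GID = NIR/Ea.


Ea = 68% = 0.68
GID = NIR / Ea = 133 / 0.68 = 195.5882 mm

195.5882 mm


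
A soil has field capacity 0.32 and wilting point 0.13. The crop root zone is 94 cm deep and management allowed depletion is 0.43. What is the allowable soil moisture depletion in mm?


SMD = (FC - PWP) * d * MAD * 10
SMD = (0.32 - 0.13) * 94 * 0.43 * 10
SMD = 0.1900 * 94 * 0.43 * 10

76.7980 mm


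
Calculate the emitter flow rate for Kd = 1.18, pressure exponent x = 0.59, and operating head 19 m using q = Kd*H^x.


q = Kd * H^x = 1.18 * 19^0.59 = 1.18 * 5.681521

6.7042 L/h


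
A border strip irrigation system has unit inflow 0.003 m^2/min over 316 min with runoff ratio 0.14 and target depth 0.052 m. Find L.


L = q*t/((1+r)*Z)
L = 0.003*316/((1+0.14)*0.052)
L = 0.948/0.05928

15.9919 m


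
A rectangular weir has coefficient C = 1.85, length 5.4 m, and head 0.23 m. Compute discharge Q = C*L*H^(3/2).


Q = C * L * H^(3/2) = 1.85 * 5.4 * 0.23^1.5 = 1.85 * 5.4 * 0.110304

1.1019 m^3/s


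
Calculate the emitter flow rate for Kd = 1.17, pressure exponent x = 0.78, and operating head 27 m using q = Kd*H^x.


q = Kd * H^x = 1.17 * 27^0.78 = 1.17 * 13.075664

15.2985 L/h


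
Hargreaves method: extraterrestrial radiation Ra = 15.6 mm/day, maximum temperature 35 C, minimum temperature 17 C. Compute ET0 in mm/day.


Tmean = (Tmax + Tmin)/2 = (35 + 17)/2 = 26.0
ET0 = 0.0023 * 15.6 * (26.0 + 17.8) * sqrt(35 - 17)
ET0 = 0.0023 * 15.6 * 43.8 * 4.242641

6.6675 mm/day
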